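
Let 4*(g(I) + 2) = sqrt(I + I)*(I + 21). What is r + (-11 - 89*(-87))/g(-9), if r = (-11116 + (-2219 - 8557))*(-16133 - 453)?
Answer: 30137351364/83 - 34794*I*sqrt(2)/83 ≈ 3.631e+8 - 592.84*I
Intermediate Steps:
g(I) = -2 + sqrt(2)*sqrt(I)*(21 + I)/4 (g(I) = -2 + (sqrt(I + I)*(I + 21))/4 = -2 + (sqrt(2*I)*(21 + I))/4 = -2 + ((sqrt(2)*sqrt(I))*(21 + I))/4 = -2 + (sqrt(2)*sqrt(I)*(21 + I))/4 = -2 + sqrt(2)*sqrt(I)*(21 + I)/4)
r = 363100712 (r = (-11116 - 10776)*(-16586) = -21892*(-16586) = 363100712)
r + (-11 - 89*(-87))/g(-9) = 363100712 + (-11 - 89*(-87))/(-2 + sqrt(2)*(-9)**(3/2)/4 + 21*sqrt(2)*sqrt(-9)/4) = 363100712 + (-11 + 7743)/(-2 + sqrt(2)*(-27*I)/4 + 21*sqrt(2)*(3*I)/4) = 363100712 + 7732/(-2 - 27*I*sqrt(2)/4 + 63*I*sqrt(2)/4) = 363100712 + 7732/(-2 + 9*I*sqrt(2))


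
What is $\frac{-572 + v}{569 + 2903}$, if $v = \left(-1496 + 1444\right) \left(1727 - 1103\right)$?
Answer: $- \frac{8255}{868} \approx -9.5104$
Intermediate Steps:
$v = -32448$ ($v = \left(-52\right) 624 = -32448$)
$\frac{-572 + v}{569 + 2903} = \frac{-572 - 32448}{569 + 2903} = - \frac{33020}{3472} = \left(-33020\right) \frac{1}{3472} = - \frac{8255}{868}$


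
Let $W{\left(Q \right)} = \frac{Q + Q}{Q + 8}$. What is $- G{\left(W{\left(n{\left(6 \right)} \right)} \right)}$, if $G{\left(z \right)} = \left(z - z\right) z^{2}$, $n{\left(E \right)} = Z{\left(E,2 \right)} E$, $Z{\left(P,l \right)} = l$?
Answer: $0$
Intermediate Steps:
$n{\left(E \right)} = 2 E$
$W{\left(Q \right)} = \frac{2 Q}{8 + Q}$
$G{\left(z \right)} = 0$ ($G{\left(z \right)} = 0 z^{2} = 0$)
$- G{\left(W{\left(n{\left(6 \right)} \right)} \right)} = \left(-1\right) 0 = 0$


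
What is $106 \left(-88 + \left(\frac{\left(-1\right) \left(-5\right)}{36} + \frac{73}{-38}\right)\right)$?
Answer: $- \frac{3254783}{342} \approx -9516.9$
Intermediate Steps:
$106 \left(-88 + \left(\frac{\left(-1\right) \left(-5\right)}{36} + \frac{73}{-38}\right)\right) = 106 \left(-88 + \left(5 \cdot \frac{1}{36} + 73 \left(- \frac{1}{38}\right)\right)\right) = 106 \left(-88 + \left(\frac{5}{36} - \frac{73}{38}\right)\right) = 106 \left(-88 - \frac{1219}{684}\right) = 106 \left(- \frac{61411}{684}\right) = - \frac{3254783}{342}$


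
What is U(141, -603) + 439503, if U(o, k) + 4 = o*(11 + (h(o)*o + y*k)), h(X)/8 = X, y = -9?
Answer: 23632025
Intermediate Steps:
h(X) = 8*X
U(o, k) = -4 + o*(11 - 9*k + 8*o²) (U(o, k) = -4 + o*(11 + ((8*o)*o - 9*k)) = -4 + o*(11 + (8*o² - 9*k)) = -4 + o*(11 + (-9*k + 8*o²)) = -4 + o*(11 - 9*k + 8*o²))
U(141, -603) + 439503 = (-4 + 8*141³ + 11*141 - 9*(-603)*141) + 439503 = (-4 + 8*2803221 + 1551 + 765207) + 439503 = (-4 + 22425768 + 1551 + 765207) + 439503 = 23192522 + 439503 = 23632025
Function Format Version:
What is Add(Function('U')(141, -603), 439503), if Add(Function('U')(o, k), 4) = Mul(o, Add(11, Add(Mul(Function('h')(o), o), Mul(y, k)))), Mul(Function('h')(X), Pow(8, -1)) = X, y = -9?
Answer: 23632025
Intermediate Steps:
Function('h')(X) = Mul(8, X)
Function('U')(o, k) = Add(-4, Mul(o, Add(11, Mul(-9, k), Mul(8, Pow(o, 2))))) (Function('U')(o, k) = Add(-4, Mul(o, Add(11, Add(Mul(Mul(8, o), o), Mul(-9, k))))) = Add(-4, Mul(o, Add(11, Add(Mul(8, Pow(o, 2)), Mul(-9, k))))) = Add(-4, Mul(o, Add(11, Add(Mul(-9, k), Mul(8, Pow(o, 2)))))) = Add(-4, Mul(o, Add(11, Mul(-9, k), Mul(8, Pow(o, 2))))))
Add(Function('U')(141, -603), 439503) = Add(Add(-4, Mul(8, Pow(141, 3)), Mul(11, 141), Mul(-9, -603, 141)), 439503) = Add(Add(-4, Mul(8, 2803221), 1551, 765207), 439503) = Add(Add(-4, 22425768, 1551, 765207), 439503) = Add(23192522, 439503) = 23632025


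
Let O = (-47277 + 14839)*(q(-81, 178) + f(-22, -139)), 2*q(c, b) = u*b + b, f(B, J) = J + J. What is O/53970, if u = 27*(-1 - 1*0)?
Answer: 2001888/1285 ≈ 1557.9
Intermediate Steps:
u = -27 (u = 27*(-1 + 0) = 27*(-1) = -27)
f(B, J) = 2*J
q(c, b) = -13*b (q(c, b) = (-27*b + b)/2 = (-26*b)/2 = -13*b)
O = 84079296 (O = (-47277 + 14839)*(-13*178 + 2*(-139)) = -32438*(-2314 - 278) = -32438*(-2592) = 84079296)
O/53970 = 84079296/53970 = 84079296*(1/53970) = 2001888/1285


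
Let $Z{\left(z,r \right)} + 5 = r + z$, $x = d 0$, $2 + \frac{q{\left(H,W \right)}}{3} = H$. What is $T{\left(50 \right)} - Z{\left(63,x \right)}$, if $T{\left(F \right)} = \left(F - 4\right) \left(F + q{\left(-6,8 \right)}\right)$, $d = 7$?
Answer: $1138$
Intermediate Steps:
$q{\left(H,W \right)} = -6 + 3 H$
$x = 0$ ($x = 7 \cdot 0 = 0$)
$T{\left(F \right)} = \left(-24 + F\right) \left(-4 + F\right)$ ($T{\left(F \right)} = \left(F - 4\right) \left(F + \left(-6 + 3 \left(-6\right)\right)\right) = \left(-4 + F\right) \left(F - 24\right) = \left(-4 + F\right) \left(-24 + F\right) = \left(-24 + F\right) \left(-4 + F\right)$)
$Z{\left(z,r \right)} = -5 + r + z$ ($Z{\left(z,r \right)} = -5 + \left(r + z\right) = -5 + r + z$)
$T{\left(50 \right)} - Z{\left(63,x \right)} = \left(96 + 50^{2} - 1400\right) - \left(-5 + 0 + 63\right) = \left(96 + 2500 - 1400\right) - 58 = 1196 - 58 = 1138$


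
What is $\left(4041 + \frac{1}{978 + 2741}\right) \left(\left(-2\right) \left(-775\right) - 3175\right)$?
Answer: $- \frac{24421280000}{3719} \approx -6.5666 \cdot 10^{6}$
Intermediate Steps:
$\left(4041 + \frac{1}{978 + 2741}\right) \left(\left(-2\right) \left(-775\right) - 3175\right) = \left(4041 + \frac{1}{3719}\right) \left(1550 - 3175\right) = \left(4041 + \frac{1}{3719}\right) \left(-1625\right) = \frac{15028480}{3719} \left(-1625\right) = - \frac{24421280000}{3719}$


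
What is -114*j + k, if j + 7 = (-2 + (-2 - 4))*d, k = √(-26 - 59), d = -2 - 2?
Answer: -2850 + I*√85 ≈ -2850.0 + 9.2195*I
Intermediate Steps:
d = -4
k = I*√85 (k = √(-85) = I*√85 ≈ 9.2195*I)
j = 25 (j = -7 + (-2 + (-2 - 4))*(-4) = -7 + (-2 - 6)*(-4) = -7 - 8*(-4) = -7 + 32 = 25)
-114*j + k = -114*25 + I*√85 = -2850 + I*√85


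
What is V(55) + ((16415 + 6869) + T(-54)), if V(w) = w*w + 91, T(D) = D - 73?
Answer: 26273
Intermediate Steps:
T(D) = -73 + D
V(w) = 91 + w² (V(w) = w² + 91 = 91 + w²)
V(55) + ((16415 + 6869) + T(-54)) = (91 + 55²) + ((16415 + 6869) + (-73 - 54)) = (91 + 3025) + (23284 - 127) = 3116 + 23157 = 26273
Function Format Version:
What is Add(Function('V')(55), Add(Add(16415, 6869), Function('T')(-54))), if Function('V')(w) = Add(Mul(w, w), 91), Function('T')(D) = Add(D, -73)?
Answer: 26273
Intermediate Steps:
Function('T')(D) = Add(-73, D)
Function('V')(w) = Add(91, Pow(w, 2)) (Function('V')(w) = Add(Pow(w, 2), 91) = Add(91, Pow(w, 2)))
Add(Function('V')(55), Add(Add(16415, 6869), Function('T')(-54))) = Add(Add(91, Pow(55, 2)), Add(Add(16415, 6869), Add(-73, -54))) = Add(Add(91, 3025), Add(23284, -127)) = Add(3116, 23157) = 26273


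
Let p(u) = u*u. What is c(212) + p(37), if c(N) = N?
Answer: 1581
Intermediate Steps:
p(u) = u²
c(212) + p(37) = 212 + 37² = 212 + 1369 = 1581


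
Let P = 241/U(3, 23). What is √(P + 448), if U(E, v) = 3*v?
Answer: √2149557/69 ≈ 21.248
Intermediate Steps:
P = 241/69 (P = 241/((3*23)) = 241/69 ≈ 3.4928)
√(P + 448) = √(241/69 + 448) = √(31153/69) = √2149557/69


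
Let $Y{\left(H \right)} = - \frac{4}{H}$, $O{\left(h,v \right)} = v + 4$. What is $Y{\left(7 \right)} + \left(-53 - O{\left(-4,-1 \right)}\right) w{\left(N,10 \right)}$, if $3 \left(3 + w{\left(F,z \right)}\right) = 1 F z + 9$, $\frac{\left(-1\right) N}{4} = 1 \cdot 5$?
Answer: $\frac{78388}{21} \approx 3732.8$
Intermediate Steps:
$N = -20$ ($N = - 4 \cdot 1 \cdot 5 = \left(-4\right) 5 = -20$)
$O{\left(h,v \right)} = 4 + v$
$w{\left(F,z \right)} = \frac{F z}{3}$ ($w{\left(F,z \right)} = -3 + \frac{1 F z + 9}{3} = -3 + \frac{F z + 9}{3} = -3 + \frac{9 + F z}{3} = -3 + \left(3 + \frac{F z}{3}\right) = \frac{F z}{3}$)
$Y{\left(7 \right)} + \left(-53 - O{\left(-4,-1 \right)}\right) w{\left(N,10 \right)} = - \frac{4}{7} + \left(-53 - \left(4 - 1\right)\right) \frac{1}{3} \left(-20\right) 10 = \left(-4\right) \frac{1}{7} + \left(-53 - 3\right) \left(- \frac{200}{3}\right) = - \frac{4}{7} + \left(-53 - 3\right) \left(- \frac{200}{3}\right) = - \frac{4}{7} - - \frac{11200}{3} = - \frac{4}{7} + \frac{11200}{3} = \frac{78388}{21}$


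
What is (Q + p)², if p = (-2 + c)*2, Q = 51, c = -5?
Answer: 1369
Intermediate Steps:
p = -14 (p = (-2 - 5)*2 = -7*2 = -14)
(Q + p)² = (51 - 14)² = 37² = 1369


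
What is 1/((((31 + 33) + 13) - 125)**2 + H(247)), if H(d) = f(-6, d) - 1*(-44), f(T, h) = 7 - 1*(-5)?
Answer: 1/2360 ≈ 0.00042373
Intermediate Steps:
f(T, h) = 12 (f(T, h) = 7 + 5 = 12)
H(d) = 56 (H(d) = 12 - 1*(-44) = 12 + 44 = 56)
1/((((31 + 33) + 13) - 125)**2 + H(247)) = 1/((((31 + 33) + 13) - 125)**2 + 56) = 1/(((64 + 13) - 125)**2 + 56) = 1/((77 - 125)**2 + 56) = 1/((-48)**2 + 56) = 1/(2304 + 56) = 1/2360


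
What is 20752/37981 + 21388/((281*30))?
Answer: 493638494/160089915 ≈ 3.0835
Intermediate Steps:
20752/37981 + 21388/((281*30)) = 20752*(1/37981) + 21388/8430 = 20752/37981 + 21388*(1/8430) = 20752/37981 + 10694/4215 = 493638494/160089915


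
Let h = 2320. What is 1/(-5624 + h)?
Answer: -1/3304 ≈ -0.00030266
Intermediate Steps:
1/(-5624 + h) = 1/(-5624 + 2320) = 1/(-3304) = -1/3304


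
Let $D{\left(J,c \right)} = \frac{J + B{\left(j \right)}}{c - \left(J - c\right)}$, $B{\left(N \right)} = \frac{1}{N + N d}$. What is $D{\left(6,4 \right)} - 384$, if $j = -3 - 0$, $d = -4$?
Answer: $- \frac{6857}{18} \approx -380.94$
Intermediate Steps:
$j = -3$ ($j = -3 + 0 = -3$)
$B{\left(N \right)} = - \frac{1}{3 N}$ ($B{\left(N \right)} = \frac{1}{N + N \left(-4\right)} = \frac{1}{N - 4 N} = \frac{1}{\left(-3\right) N} = - \frac{1}{3 N}$)
$D{\left(J,c \right)} = \frac{\frac{1}{9} + J}{- J + 2 c}$ ($D{\left(J,c \right)} = \frac{J - \frac{1}{3 \left(-3\right)}}{c - \left(J - c\right)} = \frac{J - - \frac{1}{9}}{- J + 2 c} = \frac{J + \frac{1}{9}}{- J + 2 c} = \frac{\frac{1}{9} + J}{- J + 2 c}$)
$D{\left(6,4 \right)} - 384 = \frac{\frac{1}{9} + 6}{\left(-1\right) 6 + 2 \cdot 4} - 384 = \frac{1}{-6 + 8} \cdot \frac{55}{9} - 384 = \frac{1}{2} \cdot \frac{55}{9} - 384 = \frac{55}{18} - 384 = - \frac{6857}{18}$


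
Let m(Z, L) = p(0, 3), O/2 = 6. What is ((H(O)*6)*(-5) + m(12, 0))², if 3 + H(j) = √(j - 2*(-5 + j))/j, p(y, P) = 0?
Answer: 16175/2 - 450*I*√2 ≈ 8087.5 - 636.4*I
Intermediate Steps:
O = 12 (O = 2*6 = 12)
H(j) = -3 + √(10 - j)/j (H(j) = -3 + √(j - 2*(-5 + j))/j = -3 + √(j + (10 - 2*j))/j = -3 + √(10 - j)/j)
m(Z, L) = 0
((H(O)*6)*(-5) + m(12, 0))² = (((-3 + √(10 - 1*12)/12)*6)*(-5) + 0)² = (((-3 + √(10 - 12)/12)*6)*(-5) + 0)² = (((-3 + √(-2)/12)*6)*(-5) + 0)² = (((-3 + (I*√2)/12)*6)*(-5) + 0)² = (((-3 + I*√2/12)*6)*(-5) + 0)² = ((-18 + I*√2/2)*(-5) + 0)² = ((90 - 5*I*√2/2) + 0)² = (90 - 5*I*√2/2)²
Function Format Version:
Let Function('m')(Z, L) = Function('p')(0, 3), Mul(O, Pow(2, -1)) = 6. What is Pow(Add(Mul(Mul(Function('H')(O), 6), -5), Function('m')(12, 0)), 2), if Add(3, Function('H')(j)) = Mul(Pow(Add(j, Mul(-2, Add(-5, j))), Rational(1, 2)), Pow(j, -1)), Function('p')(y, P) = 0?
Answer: Add(Rational(16175, 2), Mul(-450, I, Pow(2, Rational(1, 2)))) ≈ Add(8087.5, Mul(-636.40, I))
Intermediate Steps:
O = 12 (O = Mul(2, 6) = 12)
Function('H')(j) = Add(-3, Mul(Pow(j, -1), Pow(Add(10, Mul(-1, j)), Rational(1, 2)))) (Function('H')(j) = Add(-3, Mul(Pow(Add(j, Mul(-2, Add(-5, j))), Rational(1, 2)), Pow(j, -1))) = Add(-3, Mul(Pow(Add(j, Add(10, Mul(-2, j))), Rational(1, 2)), Pow(j, -1))) = Add(-3, Mul(Pow(Add(10, Mul(-1, j)), Rational(1, 2)), Pow(j, -1))) = Add(-3, Mul(Pow(j, -1), Pow(Add(10, Mul(-1, j)), Rational(1, 2)))))
Function('m')(Z, L) = 0
Pow(Add(Mul(Mul(Function('H')(O), 6), -5), Function('m')(12, 0)), 2) = Pow(Add(Mul(Mul(Add(-3, Mul(Pow(12, -1), Pow(Add(10, Mul(-1, 12)), Rational(1, 2)))), 6), -5), 0), 2) = Pow(Add(Mul(Mul(Add(-3, Mul(Rational(1, 12), Pow(Add(10, -12), Rational(1, 2)))), 6), -5), 0), 2) = Pow(Add(Mul(Mul(Add(-3, Mul(Rational(1, 12), Pow(-2, Rational(1, 2)))), 6), -5), 0), 2) = Pow(Add(Mul(Mul(Add(-3, Mul(Rational(1, 12), Mul(I, Pow(2, Rational(1, 2))))), 6), -5), 0), 2) = Pow(Add(Mul(Mul(Add(-3, Mul(Rational(1, 12), I, Pow(2, Rational(1, 2)))), 6), -5), 0), 2) = Pow(Add(Mul(Add(-18, Mul(Rational(1, 2), I, Pow(2, Rational(1, 2)))), -5), 0), 2) = Pow(Add(Add(90, Mul(Rational(-5, 2), I, Pow(2, Rational(1, 2)))), 0), 2) = Pow(Add(90, Mul(Rational(-5, 2), I, Pow(2, Rational(1, 2)))), 2)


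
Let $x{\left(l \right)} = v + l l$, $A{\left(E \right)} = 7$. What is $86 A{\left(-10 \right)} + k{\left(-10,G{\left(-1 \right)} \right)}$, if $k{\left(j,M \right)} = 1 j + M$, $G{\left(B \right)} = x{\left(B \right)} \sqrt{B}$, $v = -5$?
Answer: $592 - 4 i \approx 592.0 - 4.0 i$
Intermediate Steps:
$x{\left(l \right)} = -5 + l^{2}$ ($x{\left(l \right)} = -5 + l l = -5 + l^{2}$)
$G{\left(B \right)} = \sqrt{B} \left(-5 + B^{2}\right)$ ($G{\left(B \right)} = \left(-5 + B^{2}\right) \sqrt{B} = \sqrt{B} \left(-5 + B^{2}\right)$)
$k{\left(j,M \right)} = M + j$ ($k{\left(j,M \right)} = j + M = M + j$)
$86 A{\left(-10 \right)} + k{\left(-10,G{\left(-1 \right)} \right)} = 86 \cdot 7 - \left(10 - \sqrt{-1} \left(-5 + \left(-1\right)^{2}\right)\right) = 602 - \left(10 - i \left(-5 + 1\right)\right) = 602 - \left(10 - i \left(-4\right)\right) = 602 - \left(10 + 4 i\right) = 592 - 4 i$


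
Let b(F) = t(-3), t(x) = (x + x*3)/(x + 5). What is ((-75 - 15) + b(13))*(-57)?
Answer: 5472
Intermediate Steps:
t(x) = 4*x/(5 + x) (t(x) = (x + 3*x)/(5 + x) = (4*x)/(5 + x) = 4*x/(5 + x))
b(F) = -6 (b(F) = 4*(-3)/(5 - 3) = 4*(-3)/2 = 4*(-3)*(½) = -6)
((-75 - 15) + b(13))*(-57) = ((-75 - 15) - 6)*(-57) = (-90 - 6)*(-57) = -96*(-57) = 5472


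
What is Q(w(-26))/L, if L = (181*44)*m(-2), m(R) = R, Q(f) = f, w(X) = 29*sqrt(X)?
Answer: -29*I*sqrt(26)/15928 ≈ -0.0092838*I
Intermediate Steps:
L = -15928 (L = (181*44)*(-2) = 7964*(-2) = -15928)
Q(w(-26))/L = (29*sqrt(-26))/(-15928) = (29*(I*sqrt(26)))*(-1/15928) = (29*I*sqrt(26))*(-1/15928) = -29*I*sqrt(26)/15928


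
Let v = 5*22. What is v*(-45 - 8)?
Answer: -5830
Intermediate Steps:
v = 110
v*(-45 - 8) = 110*(-45 - 8) = 110*(-53) = -5830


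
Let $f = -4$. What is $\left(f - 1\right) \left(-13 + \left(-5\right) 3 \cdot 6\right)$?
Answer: $515$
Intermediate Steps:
$\left(f - 1\right) \left(-13 + \left(-5\right) 3 \cdot 6\right) = \left(-4 - 1\right) \left(-13 + \left(-5\right) 3 \cdot 6\right) = \left(-4 - 1\right) \left(-13 - 90\right) = - 5 \left(-13 - 90\right) = \left(-5\right) \left(-103\right) = 515$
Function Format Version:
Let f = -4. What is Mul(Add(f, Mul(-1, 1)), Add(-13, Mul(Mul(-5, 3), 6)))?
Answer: 515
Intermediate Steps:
Mul(Add(f, Mul(-1, 1)), Add(-13, Mul(Mul(-5, 3), 6))) = Mul(Add(-4, Mul(-1, 1)), Add(-13, Mul(Mul(-5, 3), 6))) = Mul(Add(-4, -1), Add(-13, Mul(-15, 6))) = Mul(-5, Add(-13, -90)) = Mul(-5, -103) = 515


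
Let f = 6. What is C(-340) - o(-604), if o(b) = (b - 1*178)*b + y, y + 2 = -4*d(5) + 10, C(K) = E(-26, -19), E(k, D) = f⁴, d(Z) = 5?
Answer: -471020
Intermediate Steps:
E(k, D) = 1296 (E(k, D) = 6⁴ = 1296)
C(K) = 1296
y = -12 (y = -2 + (-4*5 + 10) = -2 + (-20 + 10) = -2 - 10 = -12)
o(b) = -12 + b*(-178 + b) (o(b) = (b - 1*178)*b - 12 = (b - 178)*b - 12 = (-178 + b)*b - 12 = b*(-178 + b) - 12 = -12 + b*(-178 + b))
C(-340) - o(-604) = 1296 - (-12 + (-604)² - 178*(-604)) = 1296 - (-12 + 364816 + 107512) = 1296 - 1*472316 = 1296 - 472316 = -471020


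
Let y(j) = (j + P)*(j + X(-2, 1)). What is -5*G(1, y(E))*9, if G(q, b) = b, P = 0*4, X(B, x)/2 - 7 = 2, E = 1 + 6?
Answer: -7875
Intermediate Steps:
E = 7
X(B, x) = 18 (X(B, x) = 14 + 2*2 = 14 + 4 = 18)
P = 0
y(j) = j*(18 + j) (y(j) = (j + 0)*(j + 18) = j*(18 + j))
-5*G(1, y(E))*9 = -35*(18 + 7)*9 = -35*25*9 = -5*175*9 = -875*9 = -7875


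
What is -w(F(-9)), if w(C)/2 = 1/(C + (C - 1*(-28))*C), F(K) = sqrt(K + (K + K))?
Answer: 2*sqrt(3)/(9*(-29*I + 3*sqrt(3))) ≈ 0.0023041 + 0.01286*I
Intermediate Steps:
F(K) = sqrt(3)*sqrt(K) (F(K) = sqrt(K + 2*K) = sqrt(3*K) = sqrt(3)*sqrt(K))
w(C) = 2/(C + C*(28 + C)) (w(C) = 2/(C + (C - 1*(-28))*C) = 2/(C + (C + 28)*C) = 2/(C + (28 + C)*C) = 2/(C + C*(28 + C)))
-w(F(-9)) = -2/((sqrt(3)*sqrt(-9))*(29 + sqrt(3)*sqrt(-9))) = -2/((sqrt(3)*(3*I))*(29 + sqrt(3)*(3*I))) = -2/((3*I*sqrt(3))*(29 + 3*I*sqrt(3))) = -2*(-I*sqrt(3)/9)/(29 + 3*I*sqrt(3)) = -(-2)*I*sqrt(3)/(9*(29 + 3*I*sqrt(3))) = 2*I*sqrt(3)/(9*(29 + 3*I*sqrt(3)))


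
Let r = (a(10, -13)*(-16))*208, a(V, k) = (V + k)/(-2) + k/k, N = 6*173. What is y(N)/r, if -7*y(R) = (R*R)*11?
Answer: 2962971/14560 ≈ 203.50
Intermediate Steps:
N = 1038
y(R) = -11*R²/7 (y(R) = -R*R*11/7 = -R²*11/7 = -11*R²/7)
a(V, k) = 1 - V/2 - k/2 (a(V, k) = (V + k)*(-½) + 1 = (-V/2 - k/2) + 1 = 1 - V/2 - k/2)
r = -8320 (r = ((1 - ½*10 - ½*(-13))*(-16))*208 = ((1 - 5 + 13/2)*(-16))*208 = ((5/2)*(-16))*208 = -40*208 = -8320)
y(N)/r = -11/7*1038²/(-8320) = -11/7*1077444*(-1/8320) = -11851884/7*(-1/8320) = 2962971/14560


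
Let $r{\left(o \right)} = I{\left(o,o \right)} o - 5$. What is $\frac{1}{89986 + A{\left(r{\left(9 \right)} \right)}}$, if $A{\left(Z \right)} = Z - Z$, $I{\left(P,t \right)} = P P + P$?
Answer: $\frac{1}{89986} \approx 1.1113 \cdot 10^{-5}$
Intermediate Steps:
$I{\left(P,t \right)} = P + P^{2}$ ($I{\left(P,t \right)} = P^{2} + P = P + P^{2}$)
$r{\left(o \right)} = -5 + o^{2} \left(1 + o\right)$ ($r{\left(o \right)} = o \left(1 + o\right) o - 5 = o^{2} \left(1 + o\right) - 5 = -5 + o^{2} \left(1 + o\right)$)
$A{\left(Z \right)} = 0$
$\frac{1}{89986 + A{\left(r{\left(9 \right)} \right)}} = \frac{1}{89986 + 0} = \frac{1}{89986}$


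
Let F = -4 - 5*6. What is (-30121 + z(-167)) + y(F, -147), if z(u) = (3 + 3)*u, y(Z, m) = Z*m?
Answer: -26125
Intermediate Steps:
F = -34 (F = -4 - 30 = -34)
z(u) = 6*u
(-30121 + z(-167)) + y(F, -147) = (-30121 + 6*(-167)) - 34*(-147) = (-30121 - 1002) + 4998 = -31123 + 4998 = -26125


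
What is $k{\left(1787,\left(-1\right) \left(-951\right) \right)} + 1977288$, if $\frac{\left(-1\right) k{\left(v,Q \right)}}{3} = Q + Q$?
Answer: $1971582$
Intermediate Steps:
$k{\left(v,Q \right)} = - 6 Q$ ($k{\left(v,Q \right)} = - 3 \left(Q + Q\right) = - 3 \cdot 2 Q = - 6 Q$)
$k{\left(1787,\left(-1\right) \left(-951\right) \right)} + 1977288 = - 6 \left(\left(-1\right) \left(-951\right)\right) + 1977288 = \left(-6\right) 951 + 1977288 = -5706 + 1977288 = 1971582$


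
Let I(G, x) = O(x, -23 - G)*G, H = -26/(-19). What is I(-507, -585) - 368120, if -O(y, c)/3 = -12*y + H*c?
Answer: 215016964/19 ≈ 1.1317e+7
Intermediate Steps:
H = 26/19 (H = -26*(-1/19) = 26/19 ≈ 1.3684)
O(y, c) = 36*y - 78*c/19 (O(y, c) = -3*(-12*y + 26*c/19) = 36*y - 78*c/19)
I(G, x) = G*(1794/19 + 36*x + 78*G/19) (I(G, x) = (36*x - 78*(-23 - G)/19)*G = (36*x + (1794/19 + 78*G/19))*G = (1794/19 + 36*x + 78*G/19)*G = G*(1794/19 + 36*x + 78*G/19))
I(-507, -585) - 368120 = (6/19)*(-507)*(299 + 13*(-507) + 114*(-585)) - 368120 = (6/19)*(-507)*(299 - 6591 - 66690) - 368120 = (6/19)*(-507)*(-72982) - 368120 = 222011244/19 - 368120 = 215016964/19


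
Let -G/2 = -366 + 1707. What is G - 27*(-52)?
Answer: -1278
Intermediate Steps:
G = -2682 (G = -2*(-366 + 1707) = -2*1341 = -2682)
G - 27*(-52) = -2682 - 27*(-52) = -2682 - 1*(-1404) = -2682 + 1404 = -1278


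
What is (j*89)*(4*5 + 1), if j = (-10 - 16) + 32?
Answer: 11214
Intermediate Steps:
j = 6 (j = -26 + 32 = 6)
(j*89)*(4*5 + 1) = (6*89)*(4*5 + 1) = 534*(20 + 1) = 534*21 = 11214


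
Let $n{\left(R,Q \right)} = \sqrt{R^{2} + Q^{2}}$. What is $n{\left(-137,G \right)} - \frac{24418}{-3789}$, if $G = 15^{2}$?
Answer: $\frac{58}{9} + \sqrt{69394} \approx 269.87$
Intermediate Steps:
$G = 225$
$n{\left(R,Q \right)} = \sqrt{Q^{2} + R^{2}}$
$n{\left(-137,G \right)} - \frac{24418}{-3789} = \sqrt{225^{2} + \left(-137\right)^{2}} - \frac{24418}{-3789} = \sqrt{50625 + 18769} - 24418 \left(- \frac{1}{3789}\right) = \sqrt{69394} - - \frac{58}{9} = \sqrt{69394} + \frac{58}{9} = \frac{58}{9} + \sqrt{69394}$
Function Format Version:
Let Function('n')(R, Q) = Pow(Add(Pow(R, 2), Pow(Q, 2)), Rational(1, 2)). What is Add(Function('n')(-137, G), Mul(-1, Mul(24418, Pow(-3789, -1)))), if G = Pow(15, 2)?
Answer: Add(Rational(58, 9), Pow(69394, Rational(1, 2))) ≈ 269.87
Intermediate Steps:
G = 225
Function('n')(R, Q) = Pow(Add(Pow(Q, 2), Pow(R, 2)), Rational(1, 2))
Add(Function('n')(-137, G), Mul(-1, Mul(24418, Pow(-3789, -1)))) = Add(Pow(Add(Pow(225, 2), Pow(-137, 2)), Rational(1, 2)), Mul(-1, Mul(24418, Pow(-3789, -1)))) = Add(Pow(Add(50625, 18769), Rational(1, 2)), Mul(-1, Mul(24418, Rational(-1, 3789)))) = Add(Pow(69394, Rational(1, 2)), Mul(-1, Rational(-58, 9))) = Add(Pow(69394, Rational(1, 2)), Rational(58, 9)) = Add(Rational(58, 9), Pow(69394, Rational(1, 2)))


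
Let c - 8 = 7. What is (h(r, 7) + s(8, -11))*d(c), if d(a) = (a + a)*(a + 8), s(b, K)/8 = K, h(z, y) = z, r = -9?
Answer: -66930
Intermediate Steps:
c = 15 (c = 8 + 7 = 15)
s(b, K) = 8*K
d(a) = 2*a*(8 + a) (d(a) = (2*a)*(8 + a) = 2*a*(8 + a))
(h(r, 7) + s(8, -11))*d(c) = (-9 + 8*(-11))*(2*15*(8 + 15)) = (-9 - 88)*(2*15*23) = -97*690 = -66930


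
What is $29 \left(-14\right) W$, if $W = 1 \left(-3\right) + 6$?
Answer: $-1218$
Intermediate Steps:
$W = 3$ ($W = -3 + 6 = 3$)
$29 \left(-14\right) W = 29 \left(-14\right) 3 = \left(-406\right) 3 = -1218$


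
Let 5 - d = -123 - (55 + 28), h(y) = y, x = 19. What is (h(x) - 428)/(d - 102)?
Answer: -409/109 ≈ -3.7523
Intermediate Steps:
d = 211 (d = 5 - (-123 - (55 + 28)) = 5 - (-123 - 1*83) = 5 - (-123 - 83) = 5 - 1*(-206) = 5 + 206 = 211)
(h(x) - 428)/(d - 102) = (19 - 428)/(211 - 102) = -409/109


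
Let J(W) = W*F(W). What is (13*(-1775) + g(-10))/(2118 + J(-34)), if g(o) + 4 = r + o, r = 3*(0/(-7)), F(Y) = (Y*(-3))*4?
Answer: 23089/11754 ≈ 1.9644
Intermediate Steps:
F(Y) = -12*Y (F(Y) = -3*Y*4 = -12*Y)
J(W) = -12*W² (J(W) = W*(-12*W) = -12*W²)
r = 0 (r = 3*(0*(-⅐)) = 3*0 = 0)
g(o) = -4 + o (g(o) = -4 + (0 + o) = -4 + o)
(13*(-1775) + g(-10))/(2118 + J(-34)) = (13*(-1775) + (-4 - 10))/(2118 - 12*(-34)²) = (-23075 - 14)/(2118 - 12*1156) = -23089/(2118 - 13872) = -23089/(-11754) = -23089*(-1/11754) = 23089/11754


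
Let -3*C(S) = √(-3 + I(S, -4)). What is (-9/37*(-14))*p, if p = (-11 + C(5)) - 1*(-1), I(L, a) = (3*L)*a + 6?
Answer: -1260/37 - 42*I*√57/37 ≈ -34.054 - 8.5701*I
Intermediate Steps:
I(L, a) = 6 + 3*L*a (I(L, a) = 3*L*a + 6 = 6 + 3*L*a)
C(S) = -√(3 - 12*S)/3 (C(S) = -√(-3 + (6 + 3*S*(-4)))/3 = -√(-3 + (6 - 12*S))/3 = -√(3 - 12*S)/3)
p = -10 - I*√57/3 (p = (-11 - √(3 - 12*5)/3) - 1*(-1) = (-11 - √(3 - 60)/3) + 1 = (-11 - I*√57/3) + 1 = -10 - I*√57/3 ≈ -10.0 - 2.5166*I)
(-9/37*(-14))*p = (-9/37*(-14))*(-10 - I*√57/3) = 126*(-10 - I*√57/3)/37 = -1260/37 - 42*I*√57/37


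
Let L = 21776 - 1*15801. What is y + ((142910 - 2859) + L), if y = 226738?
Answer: 372764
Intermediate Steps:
L = 5975 (L = 21776 - 15801 = 5975)
y + ((142910 - 2859) + L) = 226738 + ((142910 - 2859) + 5975) = 226738 + (140051 + 5975) = 226738 + 146026 = 372764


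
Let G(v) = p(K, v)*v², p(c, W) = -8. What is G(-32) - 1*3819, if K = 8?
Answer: -12011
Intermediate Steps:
G(v) = -8*v²
G(-32) - 1*3819 = -8*(-32)² - 1*3819 = -8*1024 - 3819 = -8192 - 3819 = -12011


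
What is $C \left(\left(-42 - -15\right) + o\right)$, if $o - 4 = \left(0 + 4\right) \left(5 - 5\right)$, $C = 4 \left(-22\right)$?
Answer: $2024$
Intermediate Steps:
$C = -88$
$o = 4$ ($o = 4 + \left(0 + 4\right) \left(5 - 5\right) = 4 + 4 \cdot 0 = 4 + 0 = 4$)
$C \left(\left(-42 - -15\right) + o\right) = - 88 \left(\left(-42 - -15\right) + 4\right) = - 88 \left(\left(-42 + 15\right) + 4\right) = - 88 \left(-27 + 4\right) = \left(-88\right) \left(-23\right) = 2024$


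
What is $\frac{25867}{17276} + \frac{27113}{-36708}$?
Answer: $\frac{226091}{298011} \approx 0.75867$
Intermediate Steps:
$\frac{25867}{17276} + \frac{27113}{-36708} = 25867 \cdot \frac{1}{17276} + 27113 \left(- \frac{1}{36708}\right) = \frac{25867}{17276} - \frac{1427}{1932} = \frac{226091}{298011}$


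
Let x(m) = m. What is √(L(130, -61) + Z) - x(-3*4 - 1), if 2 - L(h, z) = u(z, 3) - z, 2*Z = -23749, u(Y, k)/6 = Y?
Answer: 13 + I*√46270/2 ≈ 13.0 + 107.55*I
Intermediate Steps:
u(Y, k) = 6*Y
Z = -23749/2 (Z = (½)*(-23749) = -23749/2 ≈ -11875.)
L(h, z) = 2 - 5*z (L(h, z) = 2 - (6*z - z) = 2 - 5*z)
√(L(130, -61) + Z) - x(-3*4 - 1) = √((2 - 5*(-61)) - 23749/2) - (-3*4 - 1) = √((2 + 305) - 23749/2) - (-12 - 1) = √(307 - 23749/2) - 1*(-13) = √(-23135/2) + 13 = I*√46270/2 + 13 = 13 + I*√46270/2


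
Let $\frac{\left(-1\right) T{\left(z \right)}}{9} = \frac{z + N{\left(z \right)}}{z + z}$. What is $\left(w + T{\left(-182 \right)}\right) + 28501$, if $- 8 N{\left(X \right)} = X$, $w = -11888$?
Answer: $\frac{265745}{16} \approx 16609.0$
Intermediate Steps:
$N{\left(X \right)} = - \frac{X}{8}$
$T{\left(z \right)} = - \frac{63}{16}$ ($T{\left(z \right)} = - 9 \frac{z - \frac{z}{8}}{z + z} = - 9 \frac{\frac{7}{8} z}{2 z} = - 9 \frac{7 z}{8} \frac{1}{2 z} = \left(-9\right) \frac{7}{16} = - \frac{63}{16}$)
$\left(w + T{\left(-182 \right)}\right) + 28501 = \left(-11888 - \frac{63}{16}\right) + 28501 = - \frac{190271}{16} + 28501 = \frac{265745}{16}$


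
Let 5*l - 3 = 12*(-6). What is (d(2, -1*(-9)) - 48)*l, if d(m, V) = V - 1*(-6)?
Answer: 2277/5 ≈ 455.40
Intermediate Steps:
l = -69/5 (l = ⅗ + (12*(-6))/5 = ⅗ + (⅕)*(-72) = ⅗ - 72/5 = -69/5 ≈ -13.800)
d(m, V) = 6 + V (d(m, V) = V + 6 = 6 + V)
(d(2, -1*(-9)) - 48)*l = ((6 - 1*(-9)) - 48)*(-69/5) = ((6 + 9) - 48)*(-69/5) = (15 - 48)*(-69/5) = -33*(-69/5) = 2277/5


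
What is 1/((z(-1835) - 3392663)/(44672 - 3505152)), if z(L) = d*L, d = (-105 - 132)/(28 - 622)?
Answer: 685175040/671892239 ≈ 1.0198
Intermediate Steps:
d = 79/198 (d = -237/(-594) = -237*(-1/594) = 79/198 ≈ 0.39899)
z(L) = 79*L/198
1/((z(-1835) - 3392663)/(44672 - 3505152)) = 1/(((79/198)*(-1835) - 3392663)/(44672 - 3505152)) = 1/((-144965/198 - 3392663)/(-3460480)) = 1/(-671892239/198*(-1/3460480)) = 1/(671892239/685175040) = 685175040/671892239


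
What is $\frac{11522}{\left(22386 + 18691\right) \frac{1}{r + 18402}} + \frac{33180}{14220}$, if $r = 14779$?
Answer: $\frac{1147221985}{123231} \approx 9309.5$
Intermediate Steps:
$\frac{11522}{\left(22386 + 18691\right) \frac{1}{r + 18402}} + \frac{33180}{14220} = \frac{11522}{\left(22386 + 18691\right) \frac{1}{14779 + 18402}} + \frac{33180}{14220} = \frac{11522}{41077 \cdot \frac{1}{33181}} + 33180 \cdot \frac{1}{14220} = \frac{11522}{41077 \cdot \frac{1}{33181}} + \frac{7}{3} = \frac{11522}{\frac{41077}{33181}} + \frac{7}{3} = 11522 \cdot \frac{33181}{41077} + \frac{7}{3} = \frac{382311482}{41077} + \frac{7}{3} = \frac{1147221985}{123231}$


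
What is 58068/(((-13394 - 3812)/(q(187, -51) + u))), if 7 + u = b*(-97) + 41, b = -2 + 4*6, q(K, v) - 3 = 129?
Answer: 57138912/8603 ≈ 6641.7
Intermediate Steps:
q(K, v) = 132 (q(K, v) = 3 + 129 = 132)
b = 22 (b = -2 + 24 = 22)
u = -2100 (u = -7 + (22*(-97) + 41) = -7 + (-2134 + 41) = -7 - 2093 = -2100)
58068/(((-13394 - 3812)/(q(187, -51) + u))) = 58068/(((-13394 - 3812)/(132 - 2100))) = 58068/((-17206/(-1968))) = 58068/((-17206*(-1/1968))) = 58068/(8603/984) = 58068*(984/8603) = 57138912/8603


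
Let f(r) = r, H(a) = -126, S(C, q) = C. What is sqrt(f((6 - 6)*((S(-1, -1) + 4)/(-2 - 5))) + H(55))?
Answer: 3*I*sqrt(14) ≈ 11.225*I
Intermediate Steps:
sqrt(f((6 - 6)*((S(-1, -1) + 4)/(-2 - 5))) + H(55)) = sqrt((6 - 6)*((-1 + 4)/(-2 - 5)) - 126) = sqrt(0*(3/(-7)) - 126) = sqrt(0*(3*(-1/7)) - 126) = sqrt(0*(-3/7) - 126) = sqrt(0 - 126) = sqrt(-126) = 3*I*sqrt(14)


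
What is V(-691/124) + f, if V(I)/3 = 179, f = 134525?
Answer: 135062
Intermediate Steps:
V(I) = 537 (V(I) = 3*179 = 537)
V(-691/124) + f = 537 + 134525 = 135062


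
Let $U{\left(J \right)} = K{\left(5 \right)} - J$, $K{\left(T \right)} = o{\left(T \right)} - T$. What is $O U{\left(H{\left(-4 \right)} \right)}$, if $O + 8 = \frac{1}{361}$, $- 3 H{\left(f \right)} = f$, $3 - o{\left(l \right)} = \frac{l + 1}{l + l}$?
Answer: $\frac{170333}{5415} \approx 31.456$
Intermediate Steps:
$o{\left(l \right)} = 3 - \frac{1 + l}{2 l}$ ($o{\left(l \right)} = 3 - \frac{l + 1}{l + l} = 3 - \frac{1 + l}{2 l}$)
$H{\left(f \right)} = - \frac{f}{3}$
$O = - \frac{2887}{361}$ ($O = -8 + \frac{1}{361} = - \frac{2887}{361} \approx -7.9972$)
$K{\left(T \right)} = - T + \frac{-1 + 5 T}{2 T}$ ($K{\left(T \right)} = \frac{-1 + 5 T}{2 T} - T = - T + \frac{-1 + 5 T}{2 T}$)
$U{\left(J \right)} = - \frac{13}{5} - J$ ($U{\left(J \right)} = \left(\frac{5}{2} - 5 - \frac{1}{2 \cdot 5}\right) - J = \left(\frac{5}{2} - 5 - \frac{1}{10}\right) - J = - \frac{13}{5} - J$)
$O U{\left(H{\left(-4 \right)} \right)} = - \frac{2887 \left(- \frac{13}{5} - \left(- \frac{1}{3}\right) \left(-4\right)\right)}{361} = - \frac{2887 \left(- \frac{13}{5} - \frac{4}{3}\right)}{361} = \left(- \frac{2887}{361}\right) \left(- \frac{59}{15}\right) = \frac{170333}{5415}$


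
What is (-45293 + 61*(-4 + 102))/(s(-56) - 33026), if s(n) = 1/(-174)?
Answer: 1368162/1149305 ≈ 1.1904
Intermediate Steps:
s(n) = -1/174
(-45293 + 61*(-4 + 102))/(s(-56) - 33026) = (-45293 + 61*(-4 + 102))/(-1/174 - 33026) = (-45293 + 61*98)/(-5746525/174) = (-45293 + 5978)*(-174/5746525) = -39315*(-174/5746525) = 1368162/1149305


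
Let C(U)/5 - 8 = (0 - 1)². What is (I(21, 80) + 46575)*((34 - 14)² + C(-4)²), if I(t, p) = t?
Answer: 112995300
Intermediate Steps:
C(U) = 45 (C(U) = 40 + 5*(0 - 1)² = 40 + 5*(-1)² = 40 + 5*1 = 40 + 5 = 45)
(I(21, 80) + 46575)*((34 - 14)² + C(-4)²) = (21 + 46575)*((34 - 14)² + 45²) = 46596*(20² + 2025) = 46596*(400 + 2025) = 46596*2425 = 112995300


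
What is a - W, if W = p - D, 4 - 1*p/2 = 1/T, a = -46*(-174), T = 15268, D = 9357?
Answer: 132472803/7634 ≈ 17353.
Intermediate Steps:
a = 8004
p = 61071/7634 (p = 8 - 2/15268 = 8 - 2*1/15268 = 8 - 1/7634 = 61071/7634 ≈ 7.9999)
W = -71370267/7634 (W = 61071/7634 - 1*9357 = 61071/7634 - 9357 = -71370267/7634 ≈ -9349.0)
a - W = 8004 - 1*(-71370267/7634) = 8004 + 71370267/7634 = 132472803/7634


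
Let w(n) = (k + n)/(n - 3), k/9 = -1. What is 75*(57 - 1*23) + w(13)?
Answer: 12752/5 ≈ 2550.4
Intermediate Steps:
k = -9 (k = 9*(-1) = -9)
w(n) = (-9 + n)/(-3 + n) (w(n) = (-9 + n)/(n - 3) = (-9 + n)/(-3 + n))
75*(57 - 1*23) + w(13) = 75*(57 - 1*23) + (-9 + 13)/(-3 + 13) = 75*(57 - 23) + 4/10 = 75*34 + (1/10)*4 = 2550 + 2/5 = 12752/5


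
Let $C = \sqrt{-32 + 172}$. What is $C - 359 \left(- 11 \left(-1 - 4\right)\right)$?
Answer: $-19745 + 2 \sqrt{35} \approx -19733.0$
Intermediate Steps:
$C = 2 \sqrt{35}$ ($C = \sqrt{140} = 2 \sqrt{35} \approx 11.832$)
$C - 359 \left(- 11 \left(-1 - 4\right)\right) = 2 \sqrt{35} - 359 \left(- 11 \left(-1 - 4\right)\right) = 2 \sqrt{35} - 359 \left(\left(-11\right) \left(-5\right)\right) = 2 \sqrt{35} - 19745 = -19745 + 2 \sqrt{35}$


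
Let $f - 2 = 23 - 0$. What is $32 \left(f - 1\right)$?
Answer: $768$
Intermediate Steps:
$f = 25$ ($f = 2 + \left(23 - 0\right) = 2 + \left(23 + 0\right) = 2 + 23 = 25$)
$32 \left(f - 1\right) = 32 \left(25 - 1\right) = 32 \cdot 24 = 768$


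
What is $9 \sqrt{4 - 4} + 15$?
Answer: $15$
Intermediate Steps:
$9 \sqrt{4 - 4} + 15 = 9 \sqrt{0} + 15 = 9 \cdot 0 + 15 = 0 + 15 = 15$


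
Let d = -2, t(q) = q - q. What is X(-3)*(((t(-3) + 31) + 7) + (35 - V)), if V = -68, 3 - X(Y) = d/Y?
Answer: 329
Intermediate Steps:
t(q) = 0
X(Y) = 3 + 2/Y (X(Y) = 3 - (-2)/Y = 3 + 2/Y)
X(-3)*(((t(-3) + 31) + 7) + (35 - V)) = (3 + 2/(-3))*(((0 + 31) + 7) + (35 - 1*(-68))) = (3 + 2*(-⅓))*((31 + 7) + (35 + 68)) = (3 - ⅔)*(38 + 103) = (7/3)*141 = 329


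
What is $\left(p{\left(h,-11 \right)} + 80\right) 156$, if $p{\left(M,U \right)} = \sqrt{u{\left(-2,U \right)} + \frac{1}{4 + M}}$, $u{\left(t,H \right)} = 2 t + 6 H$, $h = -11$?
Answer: $12480 + \frac{156 i \sqrt{3437}}{7} \approx 12480.0 + 1306.5 i$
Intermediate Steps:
$p{\left(M,U \right)} = \sqrt{-4 + \frac{1}{4 + M} + 6 U}$ ($p{\left(M,U \right)} = \sqrt{\left(2 \left(-2\right) + 6 U\right) + \frac{1}{4 + M}} = \sqrt{\left(-4 + 6 U\right) + \frac{1}{4 + M}} = \sqrt{-4 + \frac{1}{4 + M} + 6 U}$)
$\left(p{\left(h,-11 \right)} + 80\right) 156 = \left(\sqrt{\frac{1 + 2 \left(-2 + 3 \left(-11\right)\right) \left(4 - 11\right)}{4 - 11}} + 80\right) 156 = \left(\sqrt{\frac{1 + 2 \left(-2 - 33\right) \left(-7\right)}{-7}} + 80\right) 156 = \left(\sqrt{- \frac{1 + 2 \left(-35\right) \left(-7\right)}{7}} + 80\right) 156 = \left(\sqrt{- \frac{1 + 490}{7}} + 80\right) 156 = \left(\sqrt{\left(- \frac{1}{7}\right) 491} + 80\right) 156 = \left(\sqrt{- \frac{491}{7}} + 80\right) 156 = \left(\frac{i \sqrt{3437}}{7} + 80\right) 156 = \left(80 + \frac{i \sqrt{3437}}{7}\right) 156 = 12480 + \frac{156 i \sqrt{3437}}{7}$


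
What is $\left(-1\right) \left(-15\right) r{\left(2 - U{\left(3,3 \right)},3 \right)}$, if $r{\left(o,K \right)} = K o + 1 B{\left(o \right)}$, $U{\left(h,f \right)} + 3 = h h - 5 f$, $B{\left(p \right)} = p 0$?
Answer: $495$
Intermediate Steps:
$B{\left(p \right)} = 0$
$U{\left(h,f \right)} = -3 + h^{2} - 5 f$ ($U{\left(h,f \right)} = -3 - \left(5 f - h h\right) = -3 - \left(- h^{2} + 5 f\right) = -3 + h^{2} - 5 f$)
$r{\left(o,K \right)} = K o$ ($r{\left(o,K \right)} = K o + 1 \cdot 0 = K o + 0 = K o$)
$\left(-1\right) \left(-15\right) r{\left(2 - U{\left(3,3 \right)},3 \right)} = \left(-1\right) \left(-15\right) 3 \left(2 - \left(-3 + 3^{2} - 15\right)\right) = 15 \cdot 3 \left(2 - \left(-3 + 9 - 15\right)\right) = 15 \cdot 3 \left(2 - -9\right) = 15 \cdot 3 \left(2 + 9\right) = 15 \cdot 3 \cdot 11 = 15 \cdot 33 = 495$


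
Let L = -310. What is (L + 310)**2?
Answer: 0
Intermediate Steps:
(L + 310)**2 = (-310 + 310)**2 = 0**2 = 0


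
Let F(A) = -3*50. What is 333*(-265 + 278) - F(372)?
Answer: 4479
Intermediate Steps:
F(A) = -150
333*(-265 + 278) - F(372) = 333*(-265 + 278) - 1*(-150) = 333*13 + 150 = 4329 + 150 = 4479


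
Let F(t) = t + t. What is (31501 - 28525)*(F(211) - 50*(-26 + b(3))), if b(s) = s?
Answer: 4678272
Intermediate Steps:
F(t) = 2*t
(31501 - 28525)*(F(211) - 50*(-26 + b(3))) = (31501 - 28525)*(2*211 - 50*(-26 + 3)) = 2976*(422 - 50*(-23)) = 2976*(422 + 1150) = 2976*1572 = 4678272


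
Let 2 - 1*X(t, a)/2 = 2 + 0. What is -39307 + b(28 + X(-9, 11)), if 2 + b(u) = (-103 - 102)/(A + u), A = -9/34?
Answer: -904277/23 ≈ -39316.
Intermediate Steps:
A = -9/34 (A = -9*1/34 = -9/34 ≈ -0.26471)
X(t, a) = 0 (X(t, a) = 4 - 2*(2 + 0) = 4 - 2*2 = 4 - 4 = 0)
b(u) = -2 - 205/(-9/34 + u) (b(u) = -2 + (-103 - 102)/(-9/34 + u) = -2 - 205/(-9/34 + u))
-39307 + b(28 + X(-9, 11)) = -39307 + 4*(-1738 - 17*(28 + 0))/(-9 + 34*(28 + 0)) = -39307 + 4*(-1738 - 17*28)/(-9 + 34*28) = -39307 + 4*(-1738 - 476)/(-9 + 952) = -39307 + 4*(-2214)/943 = -39307 + 4*(1/943)*(-2214) = -39307 - 216/23 = -904277/23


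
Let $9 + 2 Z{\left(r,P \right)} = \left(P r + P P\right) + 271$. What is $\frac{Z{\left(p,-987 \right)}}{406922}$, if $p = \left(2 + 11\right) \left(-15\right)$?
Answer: $\frac{291724}{203461} \approx 1.4338$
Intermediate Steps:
$p = -195$ ($p = 13 \left(-15\right) = -195$)
$Z{\left(r,P \right)} = 131 + \frac{P^{2}}{2} + \frac{P r}{2}$ ($Z{\left(r,P \right)} = - \frac{9}{2} + \frac{\left(P r + P P\right) + 271}{2} = - \frac{9}{2} + \frac{\left(P r + P^{2}\right) + 271}{2} = - \frac{9}{2} + \frac{\left(P^{2} + P r\right) + 271}{2} = - \frac{9}{2} + \frac{271 + P^{2} + P r}{2} = - \frac{9}{2} + \left(\frac{271}{2} + \frac{P^{2}}{2} + \frac{P r}{2}\right) = 131 + \frac{P^{2}}{2} + \frac{P r}{2}$)
$\frac{Z{\left(p,-987 \right)}}{406922} = \frac{131 + \frac{\left(-987\right)^{2}}{2} + \frac{1}{2} \left(-987\right) \left(-195\right)}{406922} = \left(131 + \frac{1}{2} \cdot 974169 + \frac{192465}{2}\right) \frac{1}{406922} = \left(131 + \frac{974169}{2} + \frac{192465}{2}\right) \frac{1}{406922} = 583448 \cdot \frac{1}{406922} = \frac{291724}{203461}$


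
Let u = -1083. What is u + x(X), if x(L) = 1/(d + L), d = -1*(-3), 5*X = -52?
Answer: -40076/37 ≈ -1083.1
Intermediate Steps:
X = -52/5 (X = (⅕)*(-52) = -52/5 ≈ -10.400)
d = 3
x(L) = 1/(3 + L)
u + x(X) = -1083 + 1/(3 - 52/5) = -1083 + 1/(-37/5) = -1083 - 5/37 = -40076/37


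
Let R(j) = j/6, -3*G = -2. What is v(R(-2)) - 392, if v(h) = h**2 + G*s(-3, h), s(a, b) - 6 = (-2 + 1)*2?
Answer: -3503/9 ≈ -389.22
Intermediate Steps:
G = 2/3 (G = -1/3*(-2) = 2/3 ≈ 0.66667)
R(j) = j/6 (R(j) = j*(1/6) = j/6)
s(a, b) = 4 (s(a, b) = 6 + (-2 + 1)*2 = 6 - 1*2 = 6 - 2 = 4)
v(h) = 8/3 + h**2 (v(h) = h**2 + (2/3)*4 = h**2 + 8/3 = 8/3 + h**2)
v(R(-2)) - 392 = (8/3 + ((1/6)*(-2))**2) - 392 = (8/3 + (-1/3)**2) - 392 = (8/3 + 1/9) - 392 = 25/9 - 392 = -3503/9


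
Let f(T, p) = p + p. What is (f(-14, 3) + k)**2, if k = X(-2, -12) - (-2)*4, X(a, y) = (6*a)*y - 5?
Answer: 23409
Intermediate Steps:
X(a, y) = -5 + 6*a*y (X(a, y) = 6*a*y - 5 = -5 + 6*a*y)
f(T, p) = 2*p
k = 147 (k = (-5 + 6*(-2)*(-12)) - (-2)*4 = (-5 + 144) - 1*(-8) = 139 + 8 = 147)
(f(-14, 3) + k)**2 = (2*3 + 147)**2 = (6 + 147)**2 = 153**2 = 23409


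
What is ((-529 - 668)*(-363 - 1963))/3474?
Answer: 154679/193 ≈ 801.45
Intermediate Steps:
((-529 - 668)*(-363 - 1963))/3474 = -1197*(-2326)*(1/3474) = 2784222*(1/3474) = 154679/193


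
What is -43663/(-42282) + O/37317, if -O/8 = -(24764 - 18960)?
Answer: 1197536665/525945798 ≈ 2.2769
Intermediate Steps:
O = 46432 (O = -(-8)*(24764 - 18960) = -(-8)*5804 = -8*(-5804) = 46432)
-43663/(-42282) + O/37317 = -43663/(-42282) + 46432/37317 = -43663*(-1/42282) + 46432*(1/37317) = 43663/42282 + 46432/37317 = 1197536665/525945798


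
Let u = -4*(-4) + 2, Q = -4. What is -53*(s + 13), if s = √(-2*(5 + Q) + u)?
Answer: -901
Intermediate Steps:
u = 18 (u = 16 + 2 = 18)
s = 4 (s = √(-2*(5 - 4) + 18) = √(-2*1 + 18) = √(-2 + 18) = √16 = 4)
-53*(s + 13) = -53*(4 + 13) = -53*17 = -901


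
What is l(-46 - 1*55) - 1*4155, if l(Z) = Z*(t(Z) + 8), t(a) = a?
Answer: 5238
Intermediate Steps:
l(Z) = Z*(8 + Z) (l(Z) = Z*(Z + 8) = Z*(8 + Z))
l(-46 - 1*55) - 1*4155 = (-46 - 1*55)*(8 + (-46 - 1*55)) - 1*4155 = (-46 - 55)*(8 + (-46 - 55)) - 4155 = -101*(8 - 101) - 4155 = -101*(-93) - 4155 = 9393 - 4155 = 5238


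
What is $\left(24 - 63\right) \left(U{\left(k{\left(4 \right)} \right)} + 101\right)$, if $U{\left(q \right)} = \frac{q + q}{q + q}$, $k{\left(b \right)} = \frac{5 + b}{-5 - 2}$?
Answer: $-3978$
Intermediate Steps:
$k{\left(b \right)} = - \frac{5}{7} - \frac{b}{7}$ ($k{\left(b \right)} = \frac{5 + b}{-7} = \left(5 + b\right) \left(- \frac{1}{7}\right) = - \frac{5}{7} - \frac{b}{7}$)
$U{\left(q \right)} = 1$ ($U{\left(q \right)} = \frac{2 q}{2 q} = 2 q \frac{1}{2 q} = 1$)
$\left(24 - 63\right) \left(U{\left(k{\left(4 \right)} \right)} + 101\right) = \left(24 - 63\right) \left(1 + 101\right) = \left(-39\right) 102 = -3978$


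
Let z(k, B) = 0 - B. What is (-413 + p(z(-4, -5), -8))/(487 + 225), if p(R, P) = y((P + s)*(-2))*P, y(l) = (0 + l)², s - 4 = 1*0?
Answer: -925/712 ≈ -1.2992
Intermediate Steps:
s = 4 (s = 4 + 1*0 = 4 + 0 = 4)
y(l) = l²
z(k, B) = -B
p(R, P) = P*(-8 - 2*P)² (p(R, P) = ((P + 4)*(-2))²*P = ((4 + P)*(-2))²*P = (-8 - 2*P)²*P = P*(-8 - 2*P)²)
(-413 + p(z(-4, -5), -8))/(487 + 225) = (-413 + 4*(-8)*(4 - 8)²)/(487 + 225) = (-413 + 4*(-8)*(-4)²)/712 = (-413 + 4*(-8)*16)*(1/712) = (-413 - 512)*(1/712) = -925*1/712 = -925/712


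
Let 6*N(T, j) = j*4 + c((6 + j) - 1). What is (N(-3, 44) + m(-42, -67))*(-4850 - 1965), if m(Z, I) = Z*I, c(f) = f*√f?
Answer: -39533815/2 ≈ -1.9767e+7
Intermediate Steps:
c(f) = f^(3/2)
m(Z, I) = I*Z
N(T, j) = (5 + j)^(3/2)/6 + 2*j/3 (N(T, j) = (j*4 + ((6 + j) - 1)^(3/2))/6 = (4*j + (5 + j)^(3/2))/6 = ((5 + j)^(3/2) + 4*j)/6 = (5 + j)^(3/2)/6 + 2*j/3)
(N(-3, 44) + m(-42, -67))*(-4850 - 1965) = (((5 + 44)^(3/2)/6 + (⅔)*44) - 67*(-42))*(-4850 - 1965) = ((49^(3/2)/6 + 88/3) + 2814)*(-6815) = (((⅙)*343 + 88/3) + 2814)*(-6815) = ((343/6 + 88/3) + 2814)*(-6815) = (173/2 + 2814)*(-6815) = (5801/2)*(-6815) = -39533815/2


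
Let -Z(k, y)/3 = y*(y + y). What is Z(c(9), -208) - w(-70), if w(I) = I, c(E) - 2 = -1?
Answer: -259514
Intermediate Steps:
c(E) = 1 (c(E) = 2 - 1 = 1)
Z(k, y) = -6*y² (Z(k, y) = -3*y*(y + y) = -3*y*2*y = -6*y²)
Z(c(9), -208) - w(-70) = -6*(-208)² - 1*(-70) = -6*43264 + 70 = -259584 + 70 = -259514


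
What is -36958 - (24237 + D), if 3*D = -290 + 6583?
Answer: -189878/3 ≈ -63293.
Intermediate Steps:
D = 6293/3 (D = (-290 + 6583)/3 = (⅓)*6293 = 6293/3 ≈ 2097.7)
-36958 - (24237 + D) = -36958 - (24237 + 6293/3) = -36958 - 1*79004/3 = -36958 - 79004/3 = -189878/3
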